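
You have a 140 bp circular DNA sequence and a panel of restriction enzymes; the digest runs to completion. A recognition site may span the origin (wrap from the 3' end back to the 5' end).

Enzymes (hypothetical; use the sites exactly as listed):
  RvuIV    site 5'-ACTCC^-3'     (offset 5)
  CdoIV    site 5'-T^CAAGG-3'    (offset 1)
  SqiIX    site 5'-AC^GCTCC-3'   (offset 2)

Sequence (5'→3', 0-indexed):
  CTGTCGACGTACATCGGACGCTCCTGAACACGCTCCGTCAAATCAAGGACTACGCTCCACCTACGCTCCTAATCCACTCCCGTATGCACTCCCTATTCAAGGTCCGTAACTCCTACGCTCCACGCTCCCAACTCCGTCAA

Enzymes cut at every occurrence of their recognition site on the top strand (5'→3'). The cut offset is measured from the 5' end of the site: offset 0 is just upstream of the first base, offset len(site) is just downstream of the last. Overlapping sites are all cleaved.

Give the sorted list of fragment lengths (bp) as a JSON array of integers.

Scan for sites:
  RvuIV ACTCC/5: at [75, 87, 108, 130] ⇒ [80, 92, 113, 135]
  CdoIV TCAAGG/1: at [42, 96] ⇒ [43, 97]
  SqiIX ACGCTCC/2: at [17, 29, 51, 62, 114, 121] ⇒ [19, 31, 53, 64, 116, 123]

Pooled cuts: [19, 31, 43, 53, 64, 80, 92, 97, 113, 116, 123, 135]

Fragment lengths:
  19→31: 12 bp
  31→43: 12 bp
  43→53: 10 bp
  53→64: 11 bp
  64→80: 16 bp
  80→92: 12 bp
  92→97: 5 bp
  97→113: 16 bp
  113→116: 3 bp
  116→123: 7 bp
  123→135: 12 bp
  135→19 (wrap): 140-135+19 = 24 bp

[3,5,7,10,11,12,12,12,12,16,16,24]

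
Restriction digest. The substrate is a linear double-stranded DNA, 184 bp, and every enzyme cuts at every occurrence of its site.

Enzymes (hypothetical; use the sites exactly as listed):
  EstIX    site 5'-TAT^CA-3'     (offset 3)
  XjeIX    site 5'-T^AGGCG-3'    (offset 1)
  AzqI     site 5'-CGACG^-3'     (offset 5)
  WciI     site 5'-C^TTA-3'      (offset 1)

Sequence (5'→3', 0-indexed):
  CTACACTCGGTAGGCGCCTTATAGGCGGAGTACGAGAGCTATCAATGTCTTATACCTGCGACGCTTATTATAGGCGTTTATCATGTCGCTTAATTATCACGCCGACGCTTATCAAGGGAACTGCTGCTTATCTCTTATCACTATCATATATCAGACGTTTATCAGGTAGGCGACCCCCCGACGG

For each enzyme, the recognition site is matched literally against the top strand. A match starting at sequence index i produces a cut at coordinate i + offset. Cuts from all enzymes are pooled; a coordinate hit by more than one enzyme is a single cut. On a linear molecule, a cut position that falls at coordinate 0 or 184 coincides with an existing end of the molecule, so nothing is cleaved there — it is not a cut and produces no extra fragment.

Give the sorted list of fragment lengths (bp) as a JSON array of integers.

[1,1,1,4,4,4,5,6,7,7,7,7,7,8,8,10,10,11,11,14,15,16,20]

Scan for sites:
  EstIX (TATCA, off=3): starts [39, 78, 94, 109, 135, 141, 148, 159] → cuts [42, 81, 97, 112, 138, 144, 151, 162]
  XjeIX (TAGGCG, off=1): starts [10, 21, 70, 166] → cuts [11, 22, 71, 167]
  AzqI (CGACG, off=5): starts [58, 102, 178] → cuts [63, 107, 183]
  WciI (CTTA, off=1): starts [17, 48, 63, 88, 107, 126, 133] → cuts [18, 49, 64, 89, 108, 127, 134]

All cut coordinates (distinct, sorted): [11, 18, 22, 42, 49, 63, 64, 71, 81, 89, 97, 107, 108, 112, 127, 134, 138, 144, 151, 162, 167, 183]

Fragments:
  [0,11): 11 bp
  [11,18): 7 bp
  [18,22): 4 bp
  [22,42): 20 bp
  [42,49): 7 bp
  [49,63): 14 bp
  [63,64): 1 bp
  [64,71): 7 bp
  [71,81): 10 bp
  [81,89): 8 bp
  [89,97): 8 bp
  [97,107): 10 bp
  [107,108): 1 bp
  [108,112): 4 bp
  [112,127): 15 bp
  [127,134): 7 bp
  [134,138): 4 bp
  [138,144): 6 bp
  [144,151): 7 bp
  [151,162): 11 bp
  [162,167): 5 bp
  [167,183): 16 bp
  [183,184): 1 bp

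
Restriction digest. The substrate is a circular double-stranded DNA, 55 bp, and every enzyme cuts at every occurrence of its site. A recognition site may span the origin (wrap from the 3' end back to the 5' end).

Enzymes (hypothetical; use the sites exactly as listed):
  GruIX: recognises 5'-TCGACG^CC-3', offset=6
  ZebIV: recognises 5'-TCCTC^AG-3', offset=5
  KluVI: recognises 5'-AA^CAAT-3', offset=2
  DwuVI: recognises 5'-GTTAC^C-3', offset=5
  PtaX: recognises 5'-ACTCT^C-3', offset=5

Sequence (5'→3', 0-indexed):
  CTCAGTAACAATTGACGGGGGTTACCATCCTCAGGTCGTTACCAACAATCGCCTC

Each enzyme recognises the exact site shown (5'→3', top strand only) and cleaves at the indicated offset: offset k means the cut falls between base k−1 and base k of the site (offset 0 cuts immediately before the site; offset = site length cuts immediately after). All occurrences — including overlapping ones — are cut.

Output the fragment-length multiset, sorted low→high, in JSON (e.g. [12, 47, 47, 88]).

Site scan:
  GruIX (TCGACGCC, off=6): no sites
  ZebIV TCCTCAG/5: at [27, 53] ⇒ [3, 32]
  KluVI AACAAT/2: at [6, 43] ⇒ [8, 45]
  DwuVI GTTACC/5: at [20, 37] ⇒ [25, 42]
  PtaX (ACTCTC, off=5): no sites

All cut coordinates (distinct, sorted): [3, 8, 25, 32, 42, 45]

Fragments:
  3→8: 5 bp
  8→25: 17 bp
  25→32: 7 bp
  32→42: 10 bp
  42→45: 3 bp
  45→3 (wrap): 55-45+3 = 13 bp

[3,5,7,10,13,17]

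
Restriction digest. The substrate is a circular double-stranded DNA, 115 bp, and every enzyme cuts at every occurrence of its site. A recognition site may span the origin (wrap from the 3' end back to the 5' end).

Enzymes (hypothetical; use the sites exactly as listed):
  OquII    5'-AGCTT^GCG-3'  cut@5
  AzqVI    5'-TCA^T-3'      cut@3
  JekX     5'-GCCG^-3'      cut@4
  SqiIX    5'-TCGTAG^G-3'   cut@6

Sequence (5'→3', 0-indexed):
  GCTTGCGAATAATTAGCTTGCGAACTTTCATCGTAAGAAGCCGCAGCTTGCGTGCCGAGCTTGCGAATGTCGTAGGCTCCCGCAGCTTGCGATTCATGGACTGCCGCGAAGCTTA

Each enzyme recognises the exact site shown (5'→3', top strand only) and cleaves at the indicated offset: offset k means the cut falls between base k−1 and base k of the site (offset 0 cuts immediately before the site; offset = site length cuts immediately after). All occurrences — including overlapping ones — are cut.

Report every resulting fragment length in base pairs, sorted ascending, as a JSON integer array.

Per-enzyme occurrences:
  OquII AGCTTGCG/5: at [14, 44, 57, 83, 114] ⇒ [4, 19, 49, 62, 88]
  AzqVI TCAT/3: at [27, 93] ⇒ [30, 96]
  JekX GCCG/4: at [39, 53, 102] ⇒ [43, 57, 106]
  SqiIX TCGTAGG/6: at [69] ⇒ [75]

All cut coordinates (distinct, sorted): [4, 19, 30, 43, 49, 57, 62, 75, 88, 96, 106]

Fragments:
  4→19: 15 bp
  19→30: 11 bp
  30→43: 13 bp
  43→49: 6 bp
  49→57: 8 bp
  57→62: 5 bp
  62→75: 13 bp
  75→88: 13 bp
  88→96: 8 bp
  96→106: 10 bp
  106→4 (wrap): 115-106+4 = 13 bp

[5,6,8,8,10,11,13,13,13,13,15]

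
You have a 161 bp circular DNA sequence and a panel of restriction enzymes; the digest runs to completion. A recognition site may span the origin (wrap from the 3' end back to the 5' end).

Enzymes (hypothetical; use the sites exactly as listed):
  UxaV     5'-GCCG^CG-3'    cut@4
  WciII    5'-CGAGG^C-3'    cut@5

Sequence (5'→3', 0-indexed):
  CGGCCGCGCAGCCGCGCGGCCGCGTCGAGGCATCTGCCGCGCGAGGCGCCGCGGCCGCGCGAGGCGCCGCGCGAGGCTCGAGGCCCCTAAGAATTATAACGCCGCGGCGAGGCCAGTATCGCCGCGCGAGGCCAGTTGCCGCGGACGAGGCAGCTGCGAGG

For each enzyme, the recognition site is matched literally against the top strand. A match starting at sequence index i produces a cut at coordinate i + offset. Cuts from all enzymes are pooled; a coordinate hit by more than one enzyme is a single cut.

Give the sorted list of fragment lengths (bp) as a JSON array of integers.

Scan for sites:
  UxaV GCCGCG/4: at [2, 10, 18, 35, 47, 53, 65, 100, 120, 137] ⇒ [6, 14, 22, 39, 51, 57, 69, 104, 124, 141]
  WciII CGAGGC/5: at [25, 41, 59, 71, 78, 107, 126, 145, 156] ⇒ [0, 30, 46, 64, 76, 83, 112, 131, 150]

Pooled cuts: [0, 6, 14, 22, 30, 39, 46, 51, 57, 64, 69, 76, 83, 104, 112, 124, 131, 141, 150]

Fragment lengths:
  0→6: 6 bp
  6→14: 8 bp
  14→22: 8 bp
  22→30: 8 bp
  30→39: 9 bp
  39→46: 7 bp
  46→51: 5 bp
  51→57: 6 bp
  57→64: 7 bp
  64→69: 5 bp
  69→76: 7 bp
  76→83: 7 bp
  83→104: 21 bp
  104→112: 8 bp
  112→124: 12 bp
  124→131: 7 bp
  131→141: 10 bp
  141→150: 9 bp
  150→0 (wrap): 161-150+0 = 11 bp

[5,5,6,6,7,7,7,7,7,8,8,8,8,9,9,10,11,12,21]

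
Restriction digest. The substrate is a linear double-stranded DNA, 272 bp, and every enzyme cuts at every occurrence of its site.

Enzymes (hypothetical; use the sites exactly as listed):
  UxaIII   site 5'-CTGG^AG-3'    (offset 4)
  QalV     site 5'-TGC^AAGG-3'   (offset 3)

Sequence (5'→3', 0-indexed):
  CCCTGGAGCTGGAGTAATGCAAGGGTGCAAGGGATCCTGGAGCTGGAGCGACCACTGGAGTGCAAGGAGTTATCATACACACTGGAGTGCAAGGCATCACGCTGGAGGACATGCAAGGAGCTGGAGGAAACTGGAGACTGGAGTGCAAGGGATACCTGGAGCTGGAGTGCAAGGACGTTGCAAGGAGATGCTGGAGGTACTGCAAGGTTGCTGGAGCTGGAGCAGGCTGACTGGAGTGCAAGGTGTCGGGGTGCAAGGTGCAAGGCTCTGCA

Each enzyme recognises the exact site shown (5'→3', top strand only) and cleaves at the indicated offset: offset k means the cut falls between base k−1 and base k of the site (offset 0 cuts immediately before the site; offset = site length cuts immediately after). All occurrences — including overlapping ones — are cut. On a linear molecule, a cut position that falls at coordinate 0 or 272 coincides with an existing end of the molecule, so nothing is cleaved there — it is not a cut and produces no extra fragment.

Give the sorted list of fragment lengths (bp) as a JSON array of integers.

[5,5,5,5,5,6,6,6,6,6,7,7,8,8,9,9,10,10,11,11,11,12,12,13,13,14,15,15,22]

Scan for sites:
  UxaIII CTGGAG/4: at [2, 8, 36, 42, 54, 81, 101, 120, 130, 137, 155, 161, 190, 210, 216, 230] ⇒ [6, 12, 40, 46, 58, 85, 105, 124, 134, 141, 159, 165, 194, 214, 220, 234]
  QalV TGCAAGG/3: at [17, 25, 60, 87, 111, 143, 167, 178, 200, 236, 251, 258] ⇒ [20, 28, 63, 90, 114, 146, 170, 181, 203, 239, 254, 261]

Pooled cuts: [6, 12, 20, 28, 40, 46, 58, 63, 85, 90, 105, 114, 124, 134, 141, 146, 159, 165, 170, 181, 194, 203, 214, 220, 234, 239, 254, 261]

Fragment lengths:
  [0,6): 6 bp
  [6,12): 6 bp
  [12,20): 8 bp
  [20,28): 8 bp
  [28,40): 12 bp
  [40,46): 6 bp
  [46,58): 12 bp
  [58,63): 5 bp
  [63,85): 22 bp
  [85,90): 5 bp
  [90,105): 15 bp
  [105,114): 9 bp
  [114,124): 10 bp
  [124,134): 10 bp
  [134,141): 7 bp
  [141,146): 5 bp
  [146,159): 13 bp
  [159,165): 6 bp
  [165,170): 5 bp
  [170,181): 11 bp
  [181,194): 13 bp
  [194,203): 9 bp
  [203,214): 11 bp
  [214,220): 6 bp
  [220,234): 14 bp
  [234,239): 5 bp
  [239,254): 15 bp
  [254,261): 7 bp
  [261,272): 11 bp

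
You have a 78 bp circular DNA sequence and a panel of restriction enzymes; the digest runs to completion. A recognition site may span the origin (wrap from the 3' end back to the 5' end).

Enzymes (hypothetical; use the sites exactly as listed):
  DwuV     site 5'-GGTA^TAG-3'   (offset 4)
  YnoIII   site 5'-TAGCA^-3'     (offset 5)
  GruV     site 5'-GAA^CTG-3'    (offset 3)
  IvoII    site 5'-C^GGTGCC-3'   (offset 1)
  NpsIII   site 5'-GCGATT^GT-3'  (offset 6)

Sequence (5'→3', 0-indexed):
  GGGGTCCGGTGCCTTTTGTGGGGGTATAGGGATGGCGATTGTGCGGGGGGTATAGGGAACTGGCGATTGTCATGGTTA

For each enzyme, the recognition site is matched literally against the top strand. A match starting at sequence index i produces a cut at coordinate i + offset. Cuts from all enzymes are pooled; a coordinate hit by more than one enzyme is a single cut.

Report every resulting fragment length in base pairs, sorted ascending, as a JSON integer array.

Per-enzyme occurrences:
  DwuV GGTATAG/4: at [22, 48] ⇒ [26, 52]
  YnoIII (TAGCA, off=5): no sites
  GruV GAACTG/3: at [56] ⇒ [59]
  IvoII CGGTGCC/1: at [6] ⇒ [7]
  NpsIII GCGATTGT/6: at [34, 62] ⇒ [40, 68]

All cut coordinates (distinct, sorted): [7, 26, 40, 52, 59, 68]

Fragments:
  7→26: 19 bp
  26→40: 14 bp
  40→52: 12 bp
  52→59: 7 bp
  59→68: 9 bp
  68→7 (wrap): 78-68+7 = 17 bp

[7,9,12,14,17,19]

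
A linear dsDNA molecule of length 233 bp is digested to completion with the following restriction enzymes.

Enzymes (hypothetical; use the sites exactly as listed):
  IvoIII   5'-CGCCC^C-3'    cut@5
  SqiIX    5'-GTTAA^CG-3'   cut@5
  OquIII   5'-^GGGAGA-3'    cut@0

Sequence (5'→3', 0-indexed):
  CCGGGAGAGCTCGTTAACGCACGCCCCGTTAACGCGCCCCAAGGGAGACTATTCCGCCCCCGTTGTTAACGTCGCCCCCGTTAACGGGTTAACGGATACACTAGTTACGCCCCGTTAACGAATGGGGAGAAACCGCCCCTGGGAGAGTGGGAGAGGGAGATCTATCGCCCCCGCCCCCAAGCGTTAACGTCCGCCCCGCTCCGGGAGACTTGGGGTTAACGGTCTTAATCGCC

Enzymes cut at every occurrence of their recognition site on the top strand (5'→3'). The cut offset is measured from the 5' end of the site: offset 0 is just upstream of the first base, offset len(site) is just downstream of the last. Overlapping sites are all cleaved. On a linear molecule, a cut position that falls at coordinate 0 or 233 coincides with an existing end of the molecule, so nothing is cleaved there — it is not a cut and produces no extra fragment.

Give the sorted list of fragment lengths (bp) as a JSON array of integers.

Scan for sites:
  IvoIII (CGCCCC, off=5): starts [21, 34, 54, 72, 107, 133, 165, 171, 191] → cuts [26, 39, 59, 77, 112, 138, 170, 176, 196]
  SqiIX (GTTAACG, off=5): starts [12, 27, 64, 79, 87, 113, 182, 214] → cuts [17, 32, 69, 84, 92, 118, 187, 219]
  OquIII (GGGAGA, off=0): starts [2, 42, 124, 140, 148, 154, 202] → cuts [2, 42, 124, 140, 148, 154, 202]

All cut coordinates (distinct, sorted): [2, 17, 26, 32, 39, 42, 59, 69, 77, 84, 92, 112, 118, 124, 138, 140, 148, 154, 170, 176, 187, 196, 202, 219]

Fragments:
  [0,2): 2 bp
  [2,17): 15 bp
  [17,26): 9 bp
  [26,32): 6 bp
  [32,39): 7 bp
  [39,42): 3 bp
  [42,59): 17 bp
  [59,69): 10 bp
  [69,77): 8 bp
  [77,84): 7 bp
  [84,92): 8 bp
  [92,112): 20 bp
  [112,118): 6 bp
  [118,124): 6 bp
  [124,138): 14 bp
  [138,140): 2 bp
  [140,148): 8 bp
  [148,154): 6 bp
  [154,170): 16 bp
  [170,176): 6 bp
  [176,187): 11 bp
  [187,196): 9 bp
  [196,202): 6 bp
  [202,219): 17 bp
  [219,233): 14 bp

[2,2,3,6,6,6,6,6,6,7,7,8,8,8,9,9,10,11,14,14,15,16,17,17,20]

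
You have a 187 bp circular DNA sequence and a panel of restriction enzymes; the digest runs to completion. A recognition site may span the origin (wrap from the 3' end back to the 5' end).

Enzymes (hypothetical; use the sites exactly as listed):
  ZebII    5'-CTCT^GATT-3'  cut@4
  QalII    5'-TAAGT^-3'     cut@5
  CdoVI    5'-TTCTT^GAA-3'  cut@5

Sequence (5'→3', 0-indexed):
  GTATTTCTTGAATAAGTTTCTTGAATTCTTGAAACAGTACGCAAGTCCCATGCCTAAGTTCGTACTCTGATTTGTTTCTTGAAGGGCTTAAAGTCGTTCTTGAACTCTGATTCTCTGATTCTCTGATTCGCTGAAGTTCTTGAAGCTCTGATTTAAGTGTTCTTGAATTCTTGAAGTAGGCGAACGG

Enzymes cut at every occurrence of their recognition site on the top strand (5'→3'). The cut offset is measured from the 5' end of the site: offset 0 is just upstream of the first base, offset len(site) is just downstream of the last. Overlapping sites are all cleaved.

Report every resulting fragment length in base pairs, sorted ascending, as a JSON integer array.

Scan for sites:
  ZebII CTCTGATT/4: at [64, 104, 112, 120, 145] ⇒ [68, 108, 116, 124, 149]
  QalII TAAGT/5: at [12, 54, 153] ⇒ [17, 59, 158]
  CdoVI TTCTTGAA/5: at [4, 17, 25, 75, 96, 136, 159, 167] ⇒ [9, 22, 30, 80, 101, 141, 164, 172]

Pooled cuts: [9, 17, 22, 30, 59, 68, 80, 101, 108, 116, 124, 141, 149, 158, 164, 172]

Fragment lengths:
  9→17: 8 bp
  17→22: 5 bp
  22→30: 8 bp
  30→59: 29 bp
  59→68: 9 bp
  68→80: 12 bp
  80→101: 21 bp
  101→108: 7 bp
  108→116: 8 bp
  116→124: 8 bp
  124→141: 17 bp
  141→149: 8 bp
  149→158: 9 bp
  158→164: 6 bp
  164→172: 8 bp
  172→9 (wrap): 187-172+9 = 24 bp

[5,6,7,8,8,8,8,8,8,9,9,12,17,21,24,29]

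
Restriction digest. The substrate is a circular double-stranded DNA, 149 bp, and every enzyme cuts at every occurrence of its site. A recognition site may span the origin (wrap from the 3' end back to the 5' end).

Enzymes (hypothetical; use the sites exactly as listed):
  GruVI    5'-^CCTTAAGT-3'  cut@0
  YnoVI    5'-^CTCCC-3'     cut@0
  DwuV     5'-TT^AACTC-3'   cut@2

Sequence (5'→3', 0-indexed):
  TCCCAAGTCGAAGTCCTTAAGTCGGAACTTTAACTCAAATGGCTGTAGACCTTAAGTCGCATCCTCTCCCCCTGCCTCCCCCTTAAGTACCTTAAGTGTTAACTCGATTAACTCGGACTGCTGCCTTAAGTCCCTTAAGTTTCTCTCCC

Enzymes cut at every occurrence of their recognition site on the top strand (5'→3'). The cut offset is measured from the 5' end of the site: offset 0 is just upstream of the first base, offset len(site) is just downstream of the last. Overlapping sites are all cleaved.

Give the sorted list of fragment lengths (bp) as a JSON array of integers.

Site scan:
  GruVI CCTTAAGT/0: at [14, 49, 80, 89, 123, 132] ⇒ [14, 49, 80, 89, 123, 132]
  YnoVI CTCCC/0: at [65, 75, 144, 148] ⇒ [65, 75, 144, 148]
  DwuV TTAACTC/2: at [29, 98, 107] ⇒ [31, 100, 109]

Pooled cuts: [14, 31, 49, 65, 75, 80, 89, 100, 109, 123, 132, 144, 148]

Fragment lengths:
  14→31: 17 bp
  31→49: 18 bp
  49→65: 16 bp
  65→75: 10 bp
  75→80: 5 bp
  80→89: 9 bp
  89→100: 11 bp
  100→109: 9 bp
  109→123: 14 bp
  123→132: 9 bp
  132→144: 12 bp
  144→148: 4 bp
  148→14 (wrap): 149-148+14 = 15 bp

[4,5,9,9,9,10,11,12,14,15,16,17,18]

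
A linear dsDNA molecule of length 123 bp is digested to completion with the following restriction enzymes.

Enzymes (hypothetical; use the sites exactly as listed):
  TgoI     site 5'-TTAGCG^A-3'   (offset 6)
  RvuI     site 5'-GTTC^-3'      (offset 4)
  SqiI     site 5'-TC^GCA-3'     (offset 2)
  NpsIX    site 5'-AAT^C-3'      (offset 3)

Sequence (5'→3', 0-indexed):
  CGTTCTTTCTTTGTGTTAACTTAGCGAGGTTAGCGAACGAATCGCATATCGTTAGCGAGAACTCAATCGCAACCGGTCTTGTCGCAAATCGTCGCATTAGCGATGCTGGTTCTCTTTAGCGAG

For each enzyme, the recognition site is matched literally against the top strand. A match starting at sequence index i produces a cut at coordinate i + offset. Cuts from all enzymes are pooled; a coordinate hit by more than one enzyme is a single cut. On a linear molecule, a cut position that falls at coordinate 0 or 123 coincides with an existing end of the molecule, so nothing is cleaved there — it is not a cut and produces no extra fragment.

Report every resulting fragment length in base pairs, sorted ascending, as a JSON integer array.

[1,1,2,4,5,6,7,9,9,9,10,10,14,15,21]

Scan for sites:
  TgoI (TTAGCGA, off=6): starts [20, 29, 51, 96, 115] → cuts [26, 35, 57, 102, 121]
  RvuI (GTTC, off=4): starts [1, 108] → cuts [5, 112]
  SqiI (TCGCA, off=2): starts [41, 66, 81, 91] → cuts [43, 68, 83, 93]
  NpsIX (AATC, off=3): starts [39, 64, 86] → cuts [42, 67, 89]

All cut coordinates (distinct, sorted): [5, 26, 35, 42, 43, 57, 67, 68, 83, 89, 93, 102, 112, 121]

Fragments:
  [0,5): 5 bp
  [5,26): 21 bp
  [26,35): 9 bp
  [35,42): 7 bp
  [42,43): 1 bp
  [43,57): 14 bp
  [57,67): 10 bp
  [67,68): 1 bp
  [68,83): 15 bp
  [83,89): 6 bp
  [89,93): 4 bp
  [93,102): 9 bp
  [102,112): 10 bp
  [112,121): 9 bp
  [121,123): 2 bp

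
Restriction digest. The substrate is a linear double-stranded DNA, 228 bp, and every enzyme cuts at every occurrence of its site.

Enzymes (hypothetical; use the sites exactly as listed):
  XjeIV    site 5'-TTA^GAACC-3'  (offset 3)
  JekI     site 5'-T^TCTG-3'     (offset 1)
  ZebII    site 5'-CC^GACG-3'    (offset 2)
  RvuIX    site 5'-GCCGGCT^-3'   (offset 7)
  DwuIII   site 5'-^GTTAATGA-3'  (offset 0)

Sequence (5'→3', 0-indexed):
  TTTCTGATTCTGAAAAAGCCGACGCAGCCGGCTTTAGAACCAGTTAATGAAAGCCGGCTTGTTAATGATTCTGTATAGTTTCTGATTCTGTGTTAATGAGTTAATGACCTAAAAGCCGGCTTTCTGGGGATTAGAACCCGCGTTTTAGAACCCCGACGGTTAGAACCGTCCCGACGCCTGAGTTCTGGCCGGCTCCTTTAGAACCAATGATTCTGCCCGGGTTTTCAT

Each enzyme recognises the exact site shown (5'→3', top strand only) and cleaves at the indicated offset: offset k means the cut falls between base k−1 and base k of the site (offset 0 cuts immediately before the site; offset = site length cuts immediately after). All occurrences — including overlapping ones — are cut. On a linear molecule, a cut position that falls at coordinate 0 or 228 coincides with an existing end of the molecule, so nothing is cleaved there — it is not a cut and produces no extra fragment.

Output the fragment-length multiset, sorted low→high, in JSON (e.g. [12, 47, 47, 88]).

[1,1,2,3,5,6,6,6,6,7,8,8,9,10,11,11,11,11,11,12,13,14,17,17,22]

Site scan:
  XjeIV TTAGAACC/3: at [33, 130, 144, 159, 197] ⇒ [36, 133, 147, 162, 200]
  JekI TTCTG/1: at [1, 7, 68, 79, 85, 121, 182, 210] ⇒ [2, 8, 69, 80, 86, 122, 183, 211]
  ZebII CCGACG/2: at [18, 152, 170] ⇒ [20, 154, 172]
  RvuIX GCCGGCT/7: at [26, 52, 114, 187] ⇒ [33, 59, 121, 194]
  DwuIII GTTAATGA/0: at [42, 60, 91, 99] ⇒ [42, 60, 91, 99]

Pooled cuts: [2, 8, 20, 33, 36, 42, 59, 60, 69, 80, 86, 91, 99, 121, 122, 133, 147, 154, 162, 172, 183, 194, 200, 211]

Fragment lengths:
  [0,2): 2 bp
  [2,8): 6 bp
  [8,20): 12 bp
  [20,33): 13 bp
  [33,36): 3 bp
  [36,42): 6 bp
  [42,59): 17 bp
  [59,60): 1 bp
  [60,69): 9 bp
  [69,80): 11 bp
  [80,86): 6 bp
  [86,91): 5 bp
  [91,99): 8 bp
  [99,121): 22 bp
  [121,122): 1 bp
  [122,133): 11 bp
  [133,147): 14 bp
  [147,154): 7 bp
  [154,162): 8 bp
  [162,172): 10 bp
  [172,183): 11 bp
  [183,194): 11 bp
  [194,200): 6 bp
  [200,211): 11 bp
  [211,228): 17 bp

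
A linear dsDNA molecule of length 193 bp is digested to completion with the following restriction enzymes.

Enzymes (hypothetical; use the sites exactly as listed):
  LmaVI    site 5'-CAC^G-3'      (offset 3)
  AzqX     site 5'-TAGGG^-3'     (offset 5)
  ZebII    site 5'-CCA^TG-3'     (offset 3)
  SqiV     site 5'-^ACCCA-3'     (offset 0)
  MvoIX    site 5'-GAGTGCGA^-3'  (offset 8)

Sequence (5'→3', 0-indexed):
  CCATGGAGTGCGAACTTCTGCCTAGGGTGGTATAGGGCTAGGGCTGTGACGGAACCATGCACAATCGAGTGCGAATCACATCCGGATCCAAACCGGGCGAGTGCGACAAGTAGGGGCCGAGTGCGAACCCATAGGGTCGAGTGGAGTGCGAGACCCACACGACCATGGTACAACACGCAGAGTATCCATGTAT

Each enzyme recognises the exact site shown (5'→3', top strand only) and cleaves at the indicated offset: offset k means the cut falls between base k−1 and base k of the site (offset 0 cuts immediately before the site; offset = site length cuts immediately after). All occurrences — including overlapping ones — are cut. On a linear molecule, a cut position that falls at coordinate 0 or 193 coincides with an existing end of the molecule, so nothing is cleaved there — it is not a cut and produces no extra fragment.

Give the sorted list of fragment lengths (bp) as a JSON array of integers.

Per-enzyme occurrences:
  LmaVI (CACG, off=3): starts [157, 173] → cuts [160, 176]
  AzqX (TAGGG, off=5): starts [22, 32, 38, 110, 131] → cuts [27, 37, 43, 115, 136]
  ZebII (CCATG, off=3): starts [0, 54, 162, 185] → cuts [3, 57, 165, 188]
  SqiV (ACCCA, off=0): starts [126, 152] → cuts [126, 152]
  MvoIX (GAGTGCGA, off=8): starts [5, 66, 98, 118, 143] → cuts [13, 74, 106, 126, 151]

Pooled cuts: [3, 13, 27, 37, 43, 57, 74, 106, 115, 126, 136, 151, 152, 160, 165, 176, 188]

Fragment lengths:
  [0,3): 3 bp
  [3,13): 10 bp
  [13,27): 14 bp
  [27,37): 10 bp
  [37,43): 6 bp
  [43,57): 14 bp
  [57,74): 17 bp
  [74,106): 32 bp
  [106,115): 9 bp
  [115,126): 11 bp
  [126,136): 10 bp
  [136,151): 15 bp
  [151,152): 1 bp
  [152,160): 8 bp
  [160,165): 5 bp
  [165,176): 11 bp
  [176,188): 12 bp
  [188,193): 5 bp

[1,3,5,5,6,8,9,10,10,10,11,11,12,14,14,15,17,32]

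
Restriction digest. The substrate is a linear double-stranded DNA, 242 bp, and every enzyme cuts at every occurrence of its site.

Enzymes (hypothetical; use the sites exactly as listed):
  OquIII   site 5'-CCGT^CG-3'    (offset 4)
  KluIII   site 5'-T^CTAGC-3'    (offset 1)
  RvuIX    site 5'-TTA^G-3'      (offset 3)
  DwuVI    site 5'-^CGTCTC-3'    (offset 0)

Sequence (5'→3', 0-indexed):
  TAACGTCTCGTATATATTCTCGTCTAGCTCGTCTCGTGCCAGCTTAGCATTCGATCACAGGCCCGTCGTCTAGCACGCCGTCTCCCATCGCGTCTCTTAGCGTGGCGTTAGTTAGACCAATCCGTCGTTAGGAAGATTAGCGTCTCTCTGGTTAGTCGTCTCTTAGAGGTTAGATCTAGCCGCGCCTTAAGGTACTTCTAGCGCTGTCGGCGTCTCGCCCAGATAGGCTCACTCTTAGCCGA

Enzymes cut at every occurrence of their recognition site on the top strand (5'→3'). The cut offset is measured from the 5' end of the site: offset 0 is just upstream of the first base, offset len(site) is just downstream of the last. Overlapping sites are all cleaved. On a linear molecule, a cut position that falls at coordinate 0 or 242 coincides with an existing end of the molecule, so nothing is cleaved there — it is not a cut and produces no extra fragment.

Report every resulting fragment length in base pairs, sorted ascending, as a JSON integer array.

Per-enzyme occurrences:
  OquIII (CCGTCG, off=4): starts [62, 121] → cuts [66, 125]
  KluIII (TCTAGC, off=1): starts [22, 68, 174, 196] → cuts [23, 69, 175, 197]
  RvuIX (TTAG, off=3): starts [43, 96, 107, 111, 127, 136, 151, 162, 169, 234] → cuts [46, 99, 110, 114, 130, 139, 154, 165, 172, 237]
  DwuVI (CGTCTC, off=0): starts [3, 29, 78, 90, 140, 156, 210] → cuts [3, 29, 78, 90, 140, 156, 210]

All cut coordinates (distinct, sorted): [3, 23, 29, 46, 66, 69, 78, 90, 99, 110, 114, 125, 130, 139, 140, 154, 156, 165, 172, 175, 197, 210, 237]

Fragments:
  [0,3): 3 bp
  [3,23): 20 bp
  [23,29): 6 bp
  [29,46): 17 bp
  [46,66): 20 bp
  [66,69): 3 bp
  [69,78): 9 bp
  [78,90): 12 bp
  [90,99): 9 bp
  [99,110): 11 bp
  [110,114): 4 bp
  [114,125): 11 bp
  [125,130): 5 bp
  [130,139): 9 bp
  [139,140): 1 bp
  [140,154): 14 bp
  [154,156): 2 bp
  [156,165): 9 bp
  [165,172): 7 bp
  [172,175): 3 bp
  [175,197): 22 bp
  [197,210): 13 bp
  [210,237): 27 bp
  [237,242): 5 bp

[1,2,3,3,3,4,5,5,6,7,9,9,9,9,11,11,12,13,14,17,20,20,22,27]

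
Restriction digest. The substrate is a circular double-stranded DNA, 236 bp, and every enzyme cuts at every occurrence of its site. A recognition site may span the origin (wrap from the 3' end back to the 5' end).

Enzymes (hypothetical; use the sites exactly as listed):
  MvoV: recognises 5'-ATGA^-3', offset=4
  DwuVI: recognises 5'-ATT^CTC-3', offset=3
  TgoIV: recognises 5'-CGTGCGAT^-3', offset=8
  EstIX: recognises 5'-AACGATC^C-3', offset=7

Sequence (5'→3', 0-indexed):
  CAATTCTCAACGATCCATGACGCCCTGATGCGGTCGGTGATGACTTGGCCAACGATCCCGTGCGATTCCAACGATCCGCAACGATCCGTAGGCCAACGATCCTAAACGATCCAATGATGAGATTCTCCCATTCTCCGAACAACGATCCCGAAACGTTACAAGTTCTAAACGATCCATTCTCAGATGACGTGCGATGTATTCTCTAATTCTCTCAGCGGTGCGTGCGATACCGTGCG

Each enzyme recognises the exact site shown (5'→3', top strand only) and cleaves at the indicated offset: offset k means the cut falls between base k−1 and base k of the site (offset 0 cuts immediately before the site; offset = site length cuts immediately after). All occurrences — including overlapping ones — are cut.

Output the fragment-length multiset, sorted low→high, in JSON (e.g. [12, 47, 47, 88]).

Per-enzyme occurrences:
  MvoV (ATGA, off=4): starts [16, 39, 113, 116, 183] → cuts [20, 43, 117, 120, 187]
  DwuVI (ATTCTC, off=3): starts [2, 121, 129, 175, 197, 205] → cuts [5, 124, 132, 178, 200, 208]
  TgoIV (CGTGCGAT, off=8): starts [58, 187, 220] → cuts [66, 195, 228]
  EstIX (AACGATCC, off=7): starts [8, 50, 69, 79, 94, 104, 140, 167] → cuts [15, 57, 76, 86, 101, 111, 147, 174]

Pooled cuts: [5, 15, 20, 43, 57, 66, 76, 86, 101, 111, 117, 120, 124, 132, 147, 174, 178, 187, 195, 200, 208, 228]

Fragment lengths:
  5→15: 10 bp
  15→20: 5 bp
  20→43: 23 bp
  43→57: 14 bp
  57→66: 9 bp
  66→76: 10 bp
  76→86: 10 bp
  86→101: 15 bp
  101→111: 10 bp
  111→117: 6 bp
  117→120: 3 bp
  120→124: 4 bp
  124→132: 8 bp
  132→147: 15 bp
  147→174: 27 bp
  174→178: 4 bp
  178→187: 9 bp
  187→195: 8 bp
  195→200: 5 bp
  200→208: 8 bp
  208→228: 20 bp
  228→5 (wrap): 236-228+5 = 13 bp

[3,4,4,5,5,6,8,8,8,9,9,10,10,10,10,13,14,15,15,20,23,27]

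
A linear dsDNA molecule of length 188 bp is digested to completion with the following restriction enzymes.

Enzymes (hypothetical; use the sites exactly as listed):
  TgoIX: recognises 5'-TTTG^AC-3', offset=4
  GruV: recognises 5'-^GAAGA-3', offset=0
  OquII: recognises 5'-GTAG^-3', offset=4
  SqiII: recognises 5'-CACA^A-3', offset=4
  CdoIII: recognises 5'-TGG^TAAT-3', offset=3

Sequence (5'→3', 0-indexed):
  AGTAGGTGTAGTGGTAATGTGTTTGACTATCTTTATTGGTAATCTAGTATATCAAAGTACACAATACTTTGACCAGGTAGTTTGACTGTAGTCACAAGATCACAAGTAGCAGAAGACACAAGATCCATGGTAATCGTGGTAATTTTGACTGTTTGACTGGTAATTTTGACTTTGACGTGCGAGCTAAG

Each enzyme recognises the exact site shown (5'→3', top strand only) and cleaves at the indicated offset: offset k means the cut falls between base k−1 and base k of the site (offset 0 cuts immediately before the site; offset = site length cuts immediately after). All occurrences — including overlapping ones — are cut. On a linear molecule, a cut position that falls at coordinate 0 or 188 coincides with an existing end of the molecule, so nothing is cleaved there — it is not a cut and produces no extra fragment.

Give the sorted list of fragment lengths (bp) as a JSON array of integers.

[2,3,4,5,5,5,5,6,6,7,8,8,8,8,8,9,9,9,10,11,14,14,24]

Scan for sites:
  TgoIX TTTGAC/4: at [21, 67, 80, 143, 151, 164, 170] ⇒ [25, 71, 84, 147, 155, 168, 174]
  GruV GAAGA/0: at [111] ⇒ [111]
  OquII GTAG/4: at [1, 7, 76, 87, 105] ⇒ [5, 11, 80, 91, 109]
  SqiII CACAA/4: at [59, 92, 100, 116] ⇒ [63, 96, 104, 120]
  CdoIII TGGTAAT/3: at [11, 36, 127, 136, 157] ⇒ [14, 39, 130, 139, 160]

All cut coordinates (distinct, sorted): [5, 11, 14, 25, 39, 63, 71, 80, 84, 91, 96, 104, 109, 111, 120, 130, 139, 147, 155, 160, 168, 174]

Fragment lengths:
  [0,5): 5 bp
  [5,11): 6 bp
  [11,14): 3 bp
  [14,25): 11 bp
  [25,39): 14 bp
  [39,63): 24 bp
  [63,71): 8 bp
  [71,80): 9 bp
  [80,84): 4 bp
  [84,91): 7 bp
  [91,96): 5 bp
  [96,104): 8 bp
  [104,109): 5 bp
  [109,111): 2 bp
  [111,120): 9 bp
  [120,130): 10 bp
  [130,139): 9 bp
  [139,147): 8 bp
  [147,155): 8 bp
  [155,160): 5 bp
  [160,168): 8 bp
  [168,174): 6 bp
  [174,188): 14 bp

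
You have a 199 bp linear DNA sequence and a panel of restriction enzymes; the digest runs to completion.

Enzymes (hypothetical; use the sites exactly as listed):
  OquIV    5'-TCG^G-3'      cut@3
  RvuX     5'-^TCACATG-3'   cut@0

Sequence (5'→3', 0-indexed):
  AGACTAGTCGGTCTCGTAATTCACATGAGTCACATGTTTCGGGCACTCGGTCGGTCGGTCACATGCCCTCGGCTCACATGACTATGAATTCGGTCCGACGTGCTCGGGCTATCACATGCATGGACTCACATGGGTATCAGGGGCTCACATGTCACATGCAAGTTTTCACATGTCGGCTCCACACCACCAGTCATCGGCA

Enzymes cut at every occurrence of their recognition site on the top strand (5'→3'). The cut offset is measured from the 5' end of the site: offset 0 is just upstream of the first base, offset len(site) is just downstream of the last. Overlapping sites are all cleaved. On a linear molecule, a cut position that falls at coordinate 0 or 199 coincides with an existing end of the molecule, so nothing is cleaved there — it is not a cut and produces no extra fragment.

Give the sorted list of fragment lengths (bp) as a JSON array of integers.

Scan for sites:
  OquIV TCGG/3: at [7, 38, 46, 50, 54, 68, 89, 103, 172, 193] ⇒ [10, 41, 49, 53, 57, 71, 92, 106, 175, 196]
  RvuX TCACATG/0: at [20, 29, 58, 73, 111, 125, 144, 151, 165] ⇒ [20, 29, 58, 73, 111, 125, 144, 151, 165]

Pooled cuts: [10, 20, 29, 41, 49, 53, 57, 58, 71, 73, 92, 106, 111, 125, 144, 151, 165, 175, 196]

Fragment lengths:
  [0,10): 10 bp
  [10,20): 10 bp
  [20,29): 9 bp
  [29,41): 12 bp
  [41,49): 8 bp
  [49,53): 4 bp
  [53,57): 4 bp
  [57,58): 1 bp
  [58,71): 13 bp
  [71,73): 2 bp
  [73,92): 19 bp
  [92,106): 14 bp
  [106,111): 5 bp
  [111,125): 14 bp
  [125,144): 19 bp
  [144,151): 7 bp
  [151,165): 14 bp
  [165,175): 10 bp
  [175,196): 21 bp
  [196,199): 3 bp

[1,2,3,4,4,5,7,8,9,10,10,10,12,13,14,14,14,19,19,21]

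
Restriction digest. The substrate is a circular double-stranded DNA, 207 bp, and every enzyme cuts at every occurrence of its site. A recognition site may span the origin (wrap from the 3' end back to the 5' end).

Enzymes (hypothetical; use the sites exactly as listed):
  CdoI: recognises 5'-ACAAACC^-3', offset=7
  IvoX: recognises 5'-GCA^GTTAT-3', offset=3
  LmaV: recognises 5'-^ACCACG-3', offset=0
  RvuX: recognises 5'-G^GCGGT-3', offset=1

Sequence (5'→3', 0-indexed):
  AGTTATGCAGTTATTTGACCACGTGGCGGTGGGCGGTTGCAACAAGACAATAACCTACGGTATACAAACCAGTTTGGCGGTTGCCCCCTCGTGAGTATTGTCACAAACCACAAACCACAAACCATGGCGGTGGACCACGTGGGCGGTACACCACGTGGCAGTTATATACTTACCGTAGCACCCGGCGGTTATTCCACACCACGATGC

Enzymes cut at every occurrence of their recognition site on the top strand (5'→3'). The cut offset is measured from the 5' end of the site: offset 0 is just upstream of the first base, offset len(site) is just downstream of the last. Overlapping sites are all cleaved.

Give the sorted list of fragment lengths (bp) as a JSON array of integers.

[3,6,7,7,7,7,7,8,8,8,9,11,11,13,24,33,38]

Site scan:
  CdoI (ACAAACC, off=7): starts [63, 102, 109, 116] → cuts [70, 109, 116, 123]
  IvoX (GCAGTTAT, off=3): starts [6, 157, 205] → cuts [1, 9, 160]
  LmaV (ACCACG, off=0): starts [17, 133, 149, 197] → cuts [17, 133, 149, 197]
  RvuX (GGCGGT, off=1): starts [24, 31, 75, 125, 141, 183] → cuts [25, 32, 76, 126, 142, 184]

Pooled cuts: [1, 9, 17, 25, 32, 70, 76, 109, 116, 123, 126, 133, 142, 149, 160, 184, 197]

Fragment lengths:
  1→9: 8 bp
  9→17: 8 bp
  17→25: 8 bp
  25→32: 7 bp
  32→70: 38 bp
  70→76: 6 bp
  76→109: 33 bp
  109→116: 7 bp
  116→123: 7 bp
  123→126: 3 bp
  126→133: 7 bp
  133→142: 9 bp
  142→149: 7 bp
  149→160: 11 bp
  160→184: 24 bp
  184→197: 13 bp
  197→1 (wrap): 207-197+1 = 11 bp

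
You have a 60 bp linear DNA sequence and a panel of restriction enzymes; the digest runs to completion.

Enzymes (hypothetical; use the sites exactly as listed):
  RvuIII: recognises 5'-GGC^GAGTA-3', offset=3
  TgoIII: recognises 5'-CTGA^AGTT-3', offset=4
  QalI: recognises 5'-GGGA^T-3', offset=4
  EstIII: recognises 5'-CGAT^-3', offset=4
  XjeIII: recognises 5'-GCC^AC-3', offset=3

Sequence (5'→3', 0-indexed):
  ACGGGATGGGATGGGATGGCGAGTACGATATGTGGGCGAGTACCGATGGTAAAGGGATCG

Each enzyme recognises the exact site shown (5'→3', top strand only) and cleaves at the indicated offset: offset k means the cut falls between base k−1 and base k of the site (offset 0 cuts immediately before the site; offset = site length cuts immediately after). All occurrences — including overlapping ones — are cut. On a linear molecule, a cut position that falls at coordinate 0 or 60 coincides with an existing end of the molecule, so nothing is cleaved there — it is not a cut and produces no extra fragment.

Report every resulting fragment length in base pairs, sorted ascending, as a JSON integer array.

[3,4,5,5,6,8,9,10,10]

Site scan:
  RvuIII GGCGAGTA/3: at [17, 34] ⇒ [20, 37]
  TgoIII (CTGAAGTT, off=4): no sites
  QalI GGGAT/4: at [2, 7, 12, 53] ⇒ [6, 11, 16, 57]
  EstIII CGAT/4: at [25, 43] ⇒ [29, 47]
  XjeIII (GCCAC, off=3): no sites

All cut coordinates (distinct, sorted): [6, 11, 16, 20, 29, 37, 47, 57]

Fragment lengths:
  [0,6): 6 bp
  [6,11): 5 bp
  [11,16): 5 bp
  [16,20): 4 bp
  [20,29): 9 bp
  [29,37): 8 bp
  [37,47): 10 bp
  [47,57): 10 bp
  [57,60): 3 bp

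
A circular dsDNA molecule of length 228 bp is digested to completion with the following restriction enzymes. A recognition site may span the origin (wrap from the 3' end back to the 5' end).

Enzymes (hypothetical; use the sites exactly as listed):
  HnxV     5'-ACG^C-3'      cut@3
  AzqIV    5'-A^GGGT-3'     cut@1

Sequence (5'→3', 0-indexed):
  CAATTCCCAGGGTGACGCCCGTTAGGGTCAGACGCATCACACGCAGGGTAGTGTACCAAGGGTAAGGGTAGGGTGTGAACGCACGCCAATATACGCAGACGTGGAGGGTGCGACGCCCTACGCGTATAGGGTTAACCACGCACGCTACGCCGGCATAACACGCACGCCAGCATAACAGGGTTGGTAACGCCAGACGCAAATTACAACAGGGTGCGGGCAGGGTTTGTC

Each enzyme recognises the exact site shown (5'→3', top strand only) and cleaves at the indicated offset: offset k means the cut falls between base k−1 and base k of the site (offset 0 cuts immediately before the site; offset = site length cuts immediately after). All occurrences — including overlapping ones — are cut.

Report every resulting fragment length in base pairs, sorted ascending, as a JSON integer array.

[2,4,4,4,5,5,6,6,7,7,7,8,9,10,10,10,10,11,11,11,12,12,12,13,14,18]

Per-enzyme occurrences:
  HnxV ACGC/3: at [14, 31, 40, 78, 82, 92, 112, 119, 137, 141, 146, 159, 163, 186, 193] ⇒ [17, 34, 43, 81, 85, 95, 115, 122, 140, 144, 149, 162, 166, 189, 196]
  AzqIV AGGGT/1: at [8, 23, 44, 58, 64, 69, 104, 127, 176, 207, 218] ⇒ [9, 24, 45, 59, 65, 70, 105, 128, 177, 208, 219]

Pooled cuts: [9, 17, 24, 34, 43, 45, 59, 65, 70, 81, 85, 95, 105, 115, 122, 128, 140, 144, 149, 162, 166, 177, 189, 196, 208, 219]

Fragments:
  9→17: 8 bp
  17→24: 7 bp
  24→34: 10 bp
  34→43: 9 bp
  43→45: 2 bp
  45→59: 14 bp
  59→65: 6 bp
  65→70: 5 bp
  70→81: 11 bp
  81→85: 4 bp
  85→95: 10 bp
  95→105: 10 bp
  105→115: 10 bp
  115→122: 7 bp
  122→128: 6 bp
  128→140: 12 bp
  140→144: 4 bp
  144→149: 5 bp
  149→162: 13 bp
  162→166: 4 bp
  166→177: 11 bp
  177→189: 12 bp
  189→196: 7 bp
  196→208: 12 bp
  208→219: 11 bp
  219→9 (wrap): 228-219+9 = 18 bp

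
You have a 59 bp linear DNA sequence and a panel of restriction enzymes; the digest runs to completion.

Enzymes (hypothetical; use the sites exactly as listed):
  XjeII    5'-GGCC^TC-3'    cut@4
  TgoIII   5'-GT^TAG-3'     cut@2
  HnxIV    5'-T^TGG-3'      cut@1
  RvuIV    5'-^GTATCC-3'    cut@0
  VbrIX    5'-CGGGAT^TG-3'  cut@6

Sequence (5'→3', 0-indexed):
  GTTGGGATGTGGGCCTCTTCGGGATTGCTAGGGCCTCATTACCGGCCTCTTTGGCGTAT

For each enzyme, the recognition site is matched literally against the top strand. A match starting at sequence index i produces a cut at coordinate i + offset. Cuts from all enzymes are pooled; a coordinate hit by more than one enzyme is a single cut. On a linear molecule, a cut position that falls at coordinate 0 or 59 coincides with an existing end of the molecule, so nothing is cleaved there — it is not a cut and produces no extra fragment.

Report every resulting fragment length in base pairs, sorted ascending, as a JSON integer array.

[2,4,8,10,10,12,13]

Per-enzyme occurrences:
  XjeII GGCCTC/4: at [11, 31, 43] ⇒ [15, 35, 47]
  TgoIII (GTTAG, off=2): no sites
  HnxIV TTGG/1: at [1, 50] ⇒ [2, 51]
  RvuIV (GTATCC, off=0): no sites
  VbrIX CGGGATTG/6: at [19] ⇒ [25]

Pooled cuts: [2, 15, 25, 35, 47, 51]

Fragments:
  [0,2): 2 bp
  [2,15): 13 bp
  [15,25): 10 bp
  [25,35): 10 bp
  [35,47): 12 bp
  [47,51): 4 bp
  [51,59): 8 bp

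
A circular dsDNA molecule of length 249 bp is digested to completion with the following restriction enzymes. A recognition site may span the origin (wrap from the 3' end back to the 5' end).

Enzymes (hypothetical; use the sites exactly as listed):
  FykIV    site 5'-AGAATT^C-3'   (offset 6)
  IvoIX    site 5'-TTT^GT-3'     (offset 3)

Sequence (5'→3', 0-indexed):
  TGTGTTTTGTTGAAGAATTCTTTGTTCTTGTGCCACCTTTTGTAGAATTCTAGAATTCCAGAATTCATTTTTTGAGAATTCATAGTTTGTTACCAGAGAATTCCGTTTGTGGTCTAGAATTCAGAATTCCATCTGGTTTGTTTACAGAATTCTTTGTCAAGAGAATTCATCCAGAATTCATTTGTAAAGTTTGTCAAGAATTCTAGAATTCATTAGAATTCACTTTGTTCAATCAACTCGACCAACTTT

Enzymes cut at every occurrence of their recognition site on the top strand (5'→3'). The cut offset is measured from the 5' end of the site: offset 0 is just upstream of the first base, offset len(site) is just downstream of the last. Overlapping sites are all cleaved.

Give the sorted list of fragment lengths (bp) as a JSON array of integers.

[4,4,5,6,6,7,7,8,8,8,8,8,9,10,10,11,11,11,12,12,13,14,15,18,24]

Scan for sites:
  FykIV (AGAATTC, off=6): starts [13, 43, 51, 59, 74, 96, 115, 122, 145, 161, 172, 196, 204, 214] → cuts [19, 49, 57, 65, 80, 102, 121, 128, 151, 167, 178, 202, 210, 220]
  IvoIX (TTTGT, off=3): starts [5, 20, 38, 85, 105, 136, 152, 180, 189, 223, 247] → cuts [1, 8, 23, 41, 88, 108, 139, 155, 183, 192, 226]

Pooled cuts: [1, 8, 19, 23, 41, 49, 57, 65, 80, 88, 102, 108, 121, 128, 139, 151, 155, 167, 178, 183, 192, 202, 210, 220, 226]

Fragments:
  1→8: 7 bp
  8→19: 11 bp
  19→23: 4 bp
  23→41: 18 bp
  41→49: 8 bp
  49→57: 8 bp
  57→65: 8 bp
  65→80: 15 bp
  80→88: 8 bp
  88→102: 14 bp
  102→108: 6 bp
  108→121: 13 bp
  121→128: 7 bp
  128→139: 11 bp
  139→151: 12 bp
  151→155: 4 bp
  155→167: 12 bp
  167→178: 11 bp
  178→183: 5 bp
  183→192: 9 bp
  192→202: 10 bp
  202→210: 8 bp
  210→220: 10 bp
  220→226: 6 bp
  226→1 (wrap): 249-226+1 = 24 bp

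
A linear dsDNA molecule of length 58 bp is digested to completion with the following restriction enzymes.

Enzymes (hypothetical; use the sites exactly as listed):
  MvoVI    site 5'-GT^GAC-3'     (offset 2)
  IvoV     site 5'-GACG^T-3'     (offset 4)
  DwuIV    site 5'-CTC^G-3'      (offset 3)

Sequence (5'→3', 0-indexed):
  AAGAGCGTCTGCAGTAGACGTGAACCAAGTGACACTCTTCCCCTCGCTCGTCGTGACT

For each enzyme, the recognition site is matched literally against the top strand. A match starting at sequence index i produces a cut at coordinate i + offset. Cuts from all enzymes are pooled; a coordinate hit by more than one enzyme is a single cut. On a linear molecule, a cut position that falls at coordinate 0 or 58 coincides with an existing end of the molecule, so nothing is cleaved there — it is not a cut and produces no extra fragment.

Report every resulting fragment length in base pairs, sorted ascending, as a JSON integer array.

[4,4,5,10,15,20]

Per-enzyme occurrences:
  MvoVI GTGAC/2: at [28, 52] ⇒ [30, 54]
  IvoV GACGT/4: at [16] ⇒ [20]
  DwuIV CTCG/3: at [42, 46] ⇒ [45, 49]

All cut coordinates (distinct, sorted): [20, 30, 45, 49, 54]

Fragments:
  [0,20): 20 bp
  [20,30): 10 bp
  [30,45): 15 bp
  [45,49): 4 bp
  [49,54): 5 bp
  [54,58): 4 bp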